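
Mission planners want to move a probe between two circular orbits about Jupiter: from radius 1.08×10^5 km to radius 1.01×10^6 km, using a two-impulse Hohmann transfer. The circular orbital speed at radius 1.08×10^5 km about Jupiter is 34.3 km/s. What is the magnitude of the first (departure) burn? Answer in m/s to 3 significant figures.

From the circular-orbit relation v² = μ/r at r = 1.08×10^5 km: μ = v²r = (34.3)² × 1.08×10^5 = 1.27061×10^8 km³/s².
Transfer-ellipse semi-major axis a_t = (r₁ + r₂)/2 = (1.080×10^5 + 1.010×10^6)/2 = 5.590×10^5 km.
Circular speed at r = 1.080×10^5 km: v_c = √(μ/r) = 34.30 km/s.
Vis-viva on the transfer ellipse at r = 1.080×10^5 km gives v_t = √[μ(2/r − 1/a_t)] = 46.11 km/s.
Δv₁ = |v_t − v_c| = |46.11 − 34.30| = 11.81 km/s.

Δv₁ = 11800 m/s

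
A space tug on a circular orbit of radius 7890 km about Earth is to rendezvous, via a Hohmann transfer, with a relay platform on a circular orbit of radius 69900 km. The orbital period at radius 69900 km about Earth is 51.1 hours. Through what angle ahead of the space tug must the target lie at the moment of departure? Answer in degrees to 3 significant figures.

From Kepler's third law T² = 4π²r³/μ at r = 69900 km, T = 51.1 hours = 51.1 × 3600 s = 1.8396×10^5 s: μ = 4π²r³/T² = 3.98423×10^5 km³/s².
Semi-major axis of the transfer orbit: a_t = (7890 + 69900)/2 = 38895 km.
Transfer time t = π√(a_t³/μ) = 38180 s.
The target's mean motion on its circular orbit is ω₂ = √(μ/r₂³) = 3.416×10^-5 rad/s.
Angle swept by the target during transfer: ω₂·t = 1.304 rad = 74.71°.
The space tug traverses 180° on the transfer ellipse, so the target must lead by 180° − 74.71° = 105°.

φ = 105°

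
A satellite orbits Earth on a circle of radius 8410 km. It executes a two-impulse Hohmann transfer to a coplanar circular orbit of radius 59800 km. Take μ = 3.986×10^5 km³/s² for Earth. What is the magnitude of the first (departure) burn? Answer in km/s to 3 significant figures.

Transfer-ellipse semi-major axis a_t = (r₁ + r₂)/2 = (8410 + 59800)/2 = 34105 km.
Circular speed at r = 8410 km: v_c = √(μ/r) = 6.884 km/s.
Vis-viva on the transfer ellipse at r = 8410 km gives v_t = √[μ(2/r − 1/a_t)] = 9.116 km/s.
Δv₁ = |v_t − v_c| = |9.116 − 6.884| = 2.232 km/s.

Δv₁ = 2.23 km/s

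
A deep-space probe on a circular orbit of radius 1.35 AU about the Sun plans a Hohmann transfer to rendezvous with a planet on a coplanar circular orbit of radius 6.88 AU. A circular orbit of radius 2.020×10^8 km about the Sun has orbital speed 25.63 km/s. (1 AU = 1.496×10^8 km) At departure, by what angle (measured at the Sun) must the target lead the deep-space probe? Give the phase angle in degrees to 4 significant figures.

φ = 96.74°

From the circular-orbit relation v² = μ/r at r = 2.020×10^8 km: μ = v²r = (25.63)² × 2.020×10^8 = 1.32693×10^11 km³/s².
In km: r₁ = 1.35 × 1.496×10^8 = 2.0196×10^8 km; r₂ = 6.88 × 1.496×10^8 = 1.029248×10^9 km.
Transfer-ellipse semi-major axis a_t = (r₁ + r₂)/2 = (2.0196×10^8 + 1.029248×10^9)/2 = 6.15604×10^8 km.
Transfer time t = π√(a_t³/μ) = 1.3173×10^8 s.
The target's mean motion on its circular orbit is ω₂ = √(μ/r₂³) = 1.1032×10^-8 rad/s.
Angle swept by the target during transfer: ω₂·t = 1.4532 rad = 83.26°.
The deep-space probe traverses 180° on the transfer ellipse, so the target must lead by 180° − 83.26° = 96.74°.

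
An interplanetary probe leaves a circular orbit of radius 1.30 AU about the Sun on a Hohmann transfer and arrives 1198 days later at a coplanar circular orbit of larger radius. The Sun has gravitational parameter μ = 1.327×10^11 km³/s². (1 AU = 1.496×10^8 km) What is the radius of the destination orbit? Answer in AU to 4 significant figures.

In km: r₁ = 1.30 × 1.496×10^8 = 1.9448×10^8 km.
Transfer time t = 1198 days = 1.035072×10^8 s, and t = π√(a_t³/μ).
So a_t = (μ t²/π²)^(1/3) = (1.327×10^11 × (1.035072×10^8)² / π²)^(1/3) = 5.2421×10^8 km.
Since a_t = (r₁ + r₂)/2, r₂ = 2a_t − r₁ = 2×5.2421×10^8 − 1.9448×10^8 = 8.5394×10^8 km.
In AU: r₂ = 8.5394×10^8 / 1.496×10^8 = 5.708 AU.

r₂ = 5.708 AU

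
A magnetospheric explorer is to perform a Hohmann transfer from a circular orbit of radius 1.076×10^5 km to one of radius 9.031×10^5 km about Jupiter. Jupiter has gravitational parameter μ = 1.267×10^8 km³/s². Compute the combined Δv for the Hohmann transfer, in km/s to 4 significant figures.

Semi-major axis of the transfer orbit: a_t = (1.076×10^5 + 9.031×10^5)/2 = 5.0535×10^5 km.
At r₁ the circular-orbit speed is v₁ = √(μ/r₁) = 34.31 km/s.
On the transfer ellipse at r₁, vis-viva equation gives v_p = √[μ(2/r₁ − 1/a_t)] = 45.87 km/s.
First burn Δv₁ = |v_p − v₁| = 11.56 km/s.
Circular speed at r₂: v₂ = √(μ/r₂) = 11.8446 km/s.
Transfer-orbit speed at r₂: v_a = √[μ(2/r₂ − 1/a_t)] = 5.46551 km/s.
Second burn Δv₂ = |v₂ − v_a| = 6.379 km/s.
Δv = Δv₁ + Δv₂ = 11.56 + 6.379 = 17.94 km/s.

Δv = 17.94 km/s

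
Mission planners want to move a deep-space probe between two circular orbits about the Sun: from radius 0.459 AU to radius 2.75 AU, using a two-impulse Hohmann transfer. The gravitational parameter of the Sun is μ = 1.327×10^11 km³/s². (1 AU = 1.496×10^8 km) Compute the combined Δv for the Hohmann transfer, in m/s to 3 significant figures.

Δv = 21900 m/s

In km: r₁ = 0.459 × 1.496×10^8 = 6.86664×10^7 km; r₂ = 2.75 × 1.496×10^8 = 4.114×10^8 km.
Transfer-ellipse semi-major axis a_t = (r₁ + r₂)/2 = (6.86664×10^7 + 4.114×10^8)/2 = 2.400332×10^8 km.
Circular speed at r₁: v₁ = √(μ/r₁) = √(1.327×10^11/6.86664×10^7) = 43.9606 km/s.
On the transfer ellipse at r₁, vis-viva gives v_p = √[μ(2/r₁ − 1/a_t)] = 57.5519 km/s.
First burn Δv₁ = |v_p − v₁| = 13.5913 km/s.
Circular speed at r₂: v₂ = √(μ/r₂) = 17.95988 km/s.
Transfer-orbit speed at r₂: v_a = √[μ(2/r₂ − 1/a_t)] = 9.605938 km/s.
Second burn Δv₂ = |v₂ − v_a| = 8.35394 km/s.
Δv = Δv₁ + Δv₂ = 13.5913 + 8.35394 = 21.95 km/s.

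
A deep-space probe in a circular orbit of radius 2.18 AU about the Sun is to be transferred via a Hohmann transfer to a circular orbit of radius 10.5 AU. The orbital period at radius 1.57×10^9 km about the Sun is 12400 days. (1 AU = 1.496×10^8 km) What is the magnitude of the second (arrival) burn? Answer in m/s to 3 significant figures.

From Kepler's third law T² = 4π²r³/μ at r = 1.57×10^9 km, T = 12400 days = 12400 × 86400 s = 1.07136×10^9 s: μ = 4π²r³/T² = 1.33103×10^11 km³/s².
In km: r₁ = 2.18 × 1.496×10^8 = 3.26128×10^8 km; r₂ = 10.5 × 1.496×10^8 = 1.5708×10^9 km.
The Hohmann ellipse has a_t = (r₁ + r₂)/2 = 9.48464×10^8 km.
Circular speed at r = 1.5708×10^9 km: v_c = √(μ/r) = 9.205 km/s.
Vis-viva on the transfer ellipse at r = 1.5708×10^9 km gives v_t = √[μ(2/r − 1/a_t)] = 5.398 km/s.
Δv₂ = |v_t − v_c| = |5.398 − 9.205| = 3.807 km/s.

Δv₂ = 3810 m/s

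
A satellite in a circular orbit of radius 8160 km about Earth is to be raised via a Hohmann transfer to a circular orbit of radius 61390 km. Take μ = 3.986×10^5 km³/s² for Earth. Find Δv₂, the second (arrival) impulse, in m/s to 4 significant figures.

Δv₂ = 1314 m/s

The Hohmann ellipse has a_t = (r₁ + r₂)/2 = 34775 km.
On the circular orbit at r = 61390 km, v_c = √(μ/r) = 2.548 km/s.
Vis-viva on the transfer ellipse at r = 61390 km gives v_t = √[μ(2/r − 1/a_t)] = 1.234 km/s.
Δv₂ = |v_t − v_c| = |1.234 − 2.548| = 1.314 km/s.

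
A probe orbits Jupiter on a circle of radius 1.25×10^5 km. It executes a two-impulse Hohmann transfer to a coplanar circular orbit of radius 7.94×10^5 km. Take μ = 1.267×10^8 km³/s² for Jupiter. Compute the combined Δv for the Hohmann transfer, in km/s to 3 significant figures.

Semi-major axis of the transfer orbit: a_t = (1.250×10^5 + 7.940×10^5)/2 = 4.595×10^5 km.
Circular speed at r₁: v₁ = √(μ/r₁) = √(1.267×10^8/1.250×10^5) = 31.8371 km/s.
On the transfer ellipse at r₁, vis-viva gives v_p = √[μ(2/r₁ − 1/a_t)] = 41.8505 km/s.
First burn Δv₁ = |v_p − v₁| = 10.013 km/s.
At r₂, v₂ = √(μ/r₂) = 12.6322 km/s.
Transfer-orbit speed at r₂: v_a = √[μ(2/r₂ − 1/a_t)] = 6.58856 km/s.
Second burn Δv₂ = |v₂ − v_a| = 6.0436 km/s.
Δv = Δv₁ + Δv₂ = 10.013 + 6.0436 = 16.06 km/s.

Δv = 16.1 km/s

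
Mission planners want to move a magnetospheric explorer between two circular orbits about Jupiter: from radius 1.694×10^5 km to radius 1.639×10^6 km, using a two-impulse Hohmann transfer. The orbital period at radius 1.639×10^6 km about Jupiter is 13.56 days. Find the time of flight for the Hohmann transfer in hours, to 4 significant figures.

From Kepler's third law T² = 4π²r³/μ at r = 1.639×10^6 km, T = 13.56 days = 13.56 × 86400 s = 1.171584×10^6 s: μ = 4π²r³/T² = 1.26634×10^8 km³/s².
The Hohmann ellipse has a_t = (r₁ + r₂)/2 = 9.042×10^5 km.
Half the transfer-orbit period gives t = π√(a_t³/μ) = 2.40033×10^5 s.
Converting: 2.40033×10^5 s ÷ 3600 s/hour = 66.68 hours.

t = 66.68 hours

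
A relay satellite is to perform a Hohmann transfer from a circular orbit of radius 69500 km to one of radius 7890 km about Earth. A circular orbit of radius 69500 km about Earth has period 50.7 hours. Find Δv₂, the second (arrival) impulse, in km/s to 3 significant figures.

From Kepler's third law T² = 4π²r³/μ at r = 69500 km, T = 50.7 hours = 50.7 × 3600 s = 1.8252×10^5 s: μ = 4π²r³/T² = 3.97826×10^5 km³/s².
The Hohmann ellipse has a_t = (r₁ + r₂)/2 = 38695 km.
On the circular orbit at r = 7890 km, v_c = √(μ/r) = 7.1008 km/s.
Vis-viva on the transfer ellipse at r = 7890 km gives v_t = √[μ(2/r − 1/a_t)] = 9.5164 km/s.
Δv₂ = |v_t − v_c| = |9.5164 − 7.1008| = 2.416 km/s.

Δv₂ = 2.42 km/s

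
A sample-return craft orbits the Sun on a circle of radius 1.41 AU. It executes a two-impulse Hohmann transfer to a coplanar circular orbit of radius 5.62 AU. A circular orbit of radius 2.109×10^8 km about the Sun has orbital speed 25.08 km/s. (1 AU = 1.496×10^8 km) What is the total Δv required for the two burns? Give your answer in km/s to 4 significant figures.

From the circular-orbit relation v² = μ/r at r = 2.109×10^8 km: μ = v²r = (25.08)² × 2.109×10^8 = 1.32657×10^11 km³/s².
In km: r₁ = 1.41 × 1.496×10^8 = 2.10936×10^8 km; r₂ = 5.62 × 1.496×10^8 = 8.40752×10^8 km.
Transfer-ellipse semi-major axis a_t = (r₁ + r₂)/2 = (2.10936×10^8 + 8.40752×10^8)/2 = 5.25844×10^8 km.
Circular speed at r₁: v₁ = √(μ/r₁) = √(1.32657×10^11/2.10936×10^8) = 25.078 km/s.
On the transfer ellipse at r₁, vis-viva equation gives v_p = √[μ(2/r₁ − 1/a_t)] = 31.710 km/s.
First burn Δv₁ = |v_p − v₁| = 6.632 km/s.
Circular speed at r₂: v₂ = √(μ/r₂) = 12.56122 km/s.
Transfer-orbit speed at r₂: v_a = √[μ(2/r₂ − 1/a_t)] = 7.955707 km/s.
Second burn Δv₂ = |v₂ − v_a| = 4.606 km/s.
Δv = Δv₁ + Δv₂ = 6.632 + 4.606 = 11.24 km/s.

Δv = 11.24 km/s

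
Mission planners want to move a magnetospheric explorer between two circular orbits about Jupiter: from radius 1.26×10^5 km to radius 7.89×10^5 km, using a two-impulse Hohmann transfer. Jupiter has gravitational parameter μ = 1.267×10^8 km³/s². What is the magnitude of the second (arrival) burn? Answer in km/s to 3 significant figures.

Δv₂ = 6.02 km/s

Semi-major axis of the transfer orbit: a_t = (1.260×10^5 + 7.890×10^5)/2 = 4.575×10^5 km.
Circular speed at r = 7.890×10^5 km: v_c = √(μ/r) = 12.672 km/s.
Vis-viva on the transfer ellipse at r = 7.890×10^5 km gives v_t = √[μ(2/r − 1/a_t)] = 6.6503 km/s.
Δv₂ = |v_t − v_c| = |6.6503 − 12.672| = 6.022 km/s.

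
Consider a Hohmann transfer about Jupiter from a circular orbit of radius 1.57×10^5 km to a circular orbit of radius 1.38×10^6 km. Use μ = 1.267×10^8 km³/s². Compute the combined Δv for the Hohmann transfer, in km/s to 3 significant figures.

Δv = 14.9 km/s

Semi-major axis of the transfer orbit: a_t = (1.570×10^5 + 1.380×10^6)/2 = 7.685×10^5 km.
At r₁ the circular-orbit speed is v₁ = √(μ/r₁) = 28.41 km/s.
Transfer-orbit speed at r₁ (vis-viva equation): v_p = √[μ(2/r₁ − 1/a_t)] = 38.07 km/s.
First burn Δv₁ = |v_p − v₁| = 9.660 km/s.
Circular speed at r₂: v₂ = √(μ/r₂) = 9.582 km/s.
Transfer-orbit speed at r₂: v_a = √[μ(2/r₂ − 1/a_t)] = 4.331 km/s.
Second burn Δv₂ = |v₂ − v_a| = 5.251 km/s.
Total Δv = Δv₁ + Δv₂ = 14.91 km/s.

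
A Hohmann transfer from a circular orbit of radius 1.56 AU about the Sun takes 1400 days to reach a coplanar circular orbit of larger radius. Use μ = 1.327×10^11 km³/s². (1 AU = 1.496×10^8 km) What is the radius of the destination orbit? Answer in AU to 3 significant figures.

In km: r₁ = 1.56 × 1.496×10^8 = 2.33376×10^8 km.
Transfer time t = 1400 days = 1.2096×10^8 s, and t = π√(a_t³/μ).
So a_t = (μ t²/π²)^(1/3) = (1.327×10^11 × (1.2096×10^8)² / π²)^(1/3) = 5.8159×10^8 km.
Since a_t = (r₁ + r₂)/2, r₂ = 2a_t − r₁ = 2×5.8159×10^8 − 2.33376×10^8 = 9.29804×10^8 km.
In AU: r₂ = 9.29804×10^8 / 1.496×10^8 = 6.22 AU.

r₂ = 6.22 AU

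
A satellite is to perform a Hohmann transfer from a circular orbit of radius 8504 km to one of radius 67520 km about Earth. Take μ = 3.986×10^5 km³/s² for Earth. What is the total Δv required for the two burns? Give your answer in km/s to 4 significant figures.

Δv = 3.559 km/s

The Hohmann ellipse has a_t = (r₁ + r₂)/2 = 38012 km.
Circular speed at r₁: v₁ = √(μ/r₁) = √(3.986×10^5/8504) = 6.8463 km/s.
Transfer-orbit speed at r₁ (v² = μ(2/r − 1/a)): v_p = √[μ(2/r₁ − 1/a_t)] = 9.1246 km/s.
First burn Δv₁ = |v_p − v₁| = 2.2783 km/s.
Circular speed at r₂: v₂ = √(μ/r₂) = 2.4297 km/s.
Transfer-orbit speed at r₂: v_a = √[μ(2/r₂ − 1/a_t)] = 1.1492 km/s.
Second burn Δv₂ = |v₂ − v_a| = 1.2805 km/s.
Δv = Δv₁ + Δv₂ = 2.2783 + 1.2805 = 3.559 km/s.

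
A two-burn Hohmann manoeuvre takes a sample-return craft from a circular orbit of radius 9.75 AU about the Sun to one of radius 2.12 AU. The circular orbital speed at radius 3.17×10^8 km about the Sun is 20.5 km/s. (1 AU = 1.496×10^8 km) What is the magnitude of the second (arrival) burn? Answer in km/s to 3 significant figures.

From the circular-orbit relation v² = μ/r at r = 3.17×10^8 km: μ = v²r = (20.5)² × 3.17×10^8 = 1.33219×10^11 km³/s².
In km: r₁ = 9.75 × 1.496×10^8 = 1.4586×10^9 km; r₂ = 2.12 × 1.496×10^8 = 3.17152×10^8 km.
The Hohmann ellipse has a_t = (r₁ + r₂)/2 = 8.87876×10^8 km.
Circular speed at r = 3.17152×10^8 km: v_c = √(μ/r) = 20.495 km/s.
Transfer-orbit speed at the same r (vis-viva, a = a_t): v_t = √[μ(2/r − 1/a_t)] = 26.269 km/s.
Δv₂ = |v_t − v_c| = |26.269 − 20.495| = 5.774 km/s.

Δv₂ = 5.77 km/s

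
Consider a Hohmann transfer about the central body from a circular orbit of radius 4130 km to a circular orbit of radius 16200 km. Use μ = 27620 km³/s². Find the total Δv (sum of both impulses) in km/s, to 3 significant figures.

Transfer-ellipse semi-major axis a_t = (r₁ + r₂)/2 = (4130 + 16200)/2 = 10165 km.
At r₁ the circular-orbit speed is v₁ = √(μ/r₁) = 2.58605 km/s.
On the transfer ellipse at r₁, vis-viva equation gives v_p = √[μ(2/r₁ − 1/a_t)] = 3.26468 km/s.
First burn Δv₁ = |v_p − v₁| = 0.6786 km/s.
At r₂, v₂ = √(μ/r₂) = 1.3057 km/s.
Transfer-orbit speed at r₂: v_a = √[μ(2/r₂ − 1/a_t)] = 0.83229 km/s.
Second burn Δv₂ = |v₂ − v_a| = 0.4734 km/s.
Total Δv = Δv₁ + Δv₂ = 1.152 km/s.

Δv = 1.15 km/s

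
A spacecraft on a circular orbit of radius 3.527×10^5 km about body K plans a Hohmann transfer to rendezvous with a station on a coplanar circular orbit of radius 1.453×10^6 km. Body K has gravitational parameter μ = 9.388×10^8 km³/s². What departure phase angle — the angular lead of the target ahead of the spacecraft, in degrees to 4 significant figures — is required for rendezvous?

Semi-major axis of the transfer orbit: a_t = (3.527×10^5 + 1.453×10^6)/2 = 9.0285×10^5 km.
The half-period of the transfer ellipse is t = π√(a_t³/μ) = 87960 s.
The target's mean motion on its circular orbit is ω₂ = √(μ/r₂³) = 1.7494×10^-5 rad/s.
Angle swept by the target during transfer: ω₂·t = 1.5388 rad = 88.17°.
The spacecraft traverses 180° on the transfer ellipse, so the target must lead by 180° − 88.17° = 91.83°.

φ = 91.83°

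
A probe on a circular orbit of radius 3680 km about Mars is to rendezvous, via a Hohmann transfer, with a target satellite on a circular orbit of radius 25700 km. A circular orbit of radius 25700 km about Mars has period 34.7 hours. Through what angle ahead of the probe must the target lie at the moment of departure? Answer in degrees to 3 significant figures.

φ = 102°

From Kepler's third law T² = 4π²r³/μ at r = 25700 km, T = 34.7 hours = 34.7 × 3600 s = 1.2492×10^5 s: μ = 4π²r³/T² = 42943.3 km³/s².
The Hohmann ellipse has a_t = (r₁ + r₂)/2 = 14690 km.
The half-period of the transfer ellipse is t = π√(a_t³/μ) = 26992.00 s.
Target angular speed ω₂ = √(μ/r₂³) = 5.029767×10^-5 rad/s.
Angle swept by the target during transfer: ω₂·t = 1.35763 rad = 77.79°.
The probe traverses 180° on the transfer ellipse, so the target must lead by 180° − 77.79° = 102°.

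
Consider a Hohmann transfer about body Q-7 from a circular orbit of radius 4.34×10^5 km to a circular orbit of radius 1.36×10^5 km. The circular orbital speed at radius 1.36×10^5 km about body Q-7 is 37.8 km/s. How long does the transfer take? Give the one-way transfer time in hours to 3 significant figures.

t = 9.52 hours

From the circular-orbit relation v² = μ/r at r = 1.36×10^5 km: μ = v²r = (37.8)² × 1.36×10^5 = 1.94322×10^8 km³/s².
Semi-major axis of the transfer orbit: a_t = (4.340×10^5 + 1.360×10^5)/2 = 2.850×10^5 km.
By Kepler's third law the transfer-orbit period is T = 2π√(a_t³/μ), so t = T/2 = 34289 s.
Converting: 34289 s ÷ 3600 s/hour = 9.52 hours.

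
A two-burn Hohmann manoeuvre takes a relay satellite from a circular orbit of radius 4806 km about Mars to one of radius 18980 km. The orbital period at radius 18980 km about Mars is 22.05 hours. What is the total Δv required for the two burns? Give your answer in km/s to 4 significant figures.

Δv = 1.333 km/s

From Kepler's third law T² = 4π²r³/μ at r = 18980 km, T = 22.05 hours = 22.05 × 3600 s = 79380 s: μ = 4π²r³/T² = 42837.7 km³/s².
Semi-major axis of the transfer orbit: a_t = (4806 + 18980)/2 = 11893 km.
At r₁ the circular-orbit speed is v₁ = √(μ/r₁) = 2.9855 km/s.
On the transfer ellipse at r₁, vis-viva gives v_p = √[μ(2/r₁ − 1/a_t)] = 3.7716 km/s.
First burn Δv₁ = |v_p − v₁| = 0.7861 km/s.
At r₂, v₂ = √(μ/r₂) = 1.5023 km/s.
Transfer-orbit speed at r₂: v_a = √[μ(2/r₂ − 1/a_t)] = 0.95502 km/s.
Second burn Δv₂ = |v₂ − v_a| = 0.5473 km/s.
Total Δv = Δv₁ + Δv₂ = 1.333 km/s.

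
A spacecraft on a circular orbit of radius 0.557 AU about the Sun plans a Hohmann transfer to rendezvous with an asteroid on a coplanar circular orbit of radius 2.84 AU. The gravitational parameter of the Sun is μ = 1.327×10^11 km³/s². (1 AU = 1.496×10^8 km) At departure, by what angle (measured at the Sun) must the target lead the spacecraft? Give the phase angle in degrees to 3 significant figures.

In km: r₁ = 0.557 × 1.496×10^8 = 8.33272×10^7 km; r₂ = 2.84 × 1.496×10^8 = 4.24864×10^8 km.
Semi-major axis of the transfer orbit: a_t = (8.33272×10^7 + 4.24864×10^8)/2 = 2.540956×10^8 km.
Transfer time t = π√(a_t³/μ) = 3.4931×10^7 s.
Target angular speed ω₂ = √(μ/r₂³) = 4.1597×10^-8 rad/s.
Angle swept by the target during transfer: ω₂·t = 1.45302 rad = 83.252°.
The spacecraft traverses 180° on the transfer ellipse, so the target must lead by 180° − 83.252° = 96.7°.

φ = 96.7°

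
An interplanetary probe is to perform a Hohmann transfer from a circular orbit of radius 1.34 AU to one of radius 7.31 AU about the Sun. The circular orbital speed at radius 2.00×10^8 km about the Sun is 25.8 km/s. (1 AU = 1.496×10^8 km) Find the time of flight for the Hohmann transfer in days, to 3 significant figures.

From the circular-orbit relation v² = μ/r at r = 2.00×10^8 km: μ = v²r = (25.8)² × 2.00×10^8 = 1.33128×10^11 km³/s².
In km: r₁ = 1.34 × 1.496×10^8 = 2.00464×10^8 km; r₂ = 7.31 × 1.496×10^8 = 1.093576×10^9 km.
The Hohmann ellipse has a_t = (r₁ + r₂)/2 = 6.4702×10^8 km.
Transfer time t = π√(a_t³/μ) = π√((6.4702×10^8)³ / 1.33128×10^11) = 1.417×10^8 s.
Converting: 1.417×10^8 s ÷ 86400 s/day = 1640 days.

t = 1640 days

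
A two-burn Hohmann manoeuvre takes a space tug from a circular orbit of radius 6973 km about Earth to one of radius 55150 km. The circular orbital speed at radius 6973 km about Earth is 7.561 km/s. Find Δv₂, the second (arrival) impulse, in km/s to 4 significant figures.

Δv₂ = 1.415 km/s

From the circular-orbit relation v² = μ/r at r = 6973 km: μ = v²r = (7.561)² × 6973 = 3.98637×10^5 km³/s².
The Hohmann ellipse has a_t = (r₁ + r₂)/2 = 31061.5 km.
On the circular orbit at r = 55150 km, v_c = √(μ/r) = 2.689 km/s.
Vis-viva on the transfer ellipse at r = 55150 km gives v_t = √[μ(2/r − 1/a_t)] = 1.274 km/s.
Δv₂ = |v_t − v_c| = |1.274 − 2.689| = 1.415 km/s.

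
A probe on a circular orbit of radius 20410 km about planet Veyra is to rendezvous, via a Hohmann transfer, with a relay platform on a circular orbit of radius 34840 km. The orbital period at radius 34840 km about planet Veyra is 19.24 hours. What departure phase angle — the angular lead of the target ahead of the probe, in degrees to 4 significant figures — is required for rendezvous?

φ = 52.91°

From Kepler's third law T² = 4π²r³/μ at r = 34840 km, T = 19.24 hours = 19.24 × 3600 s = 69264 s: μ = 4π²r³/T² = 3.48000×10^5 km³/s².
The Hohmann ellipse has a_t = (r₁ + r₂)/2 = 27625 km.
The half-period of the transfer ellipse is t = π√(a_t³/μ) = 24452 s.
The target's mean motion on its circular orbit is ω₂ = √(μ/r₂³) = 9.0714×10^-5 rad/s.
Angle swept by the target during transfer: ω₂·t = 2.2181 rad = 127.09°.
The probe traverses 180° on the transfer ellipse, so the target must lead by 180° − 127.09° = 52.91°.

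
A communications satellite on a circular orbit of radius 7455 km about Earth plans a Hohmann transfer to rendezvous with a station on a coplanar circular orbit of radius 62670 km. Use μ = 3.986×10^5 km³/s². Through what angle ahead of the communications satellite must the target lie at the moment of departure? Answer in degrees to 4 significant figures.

φ = 104.7°

Transfer-ellipse semi-major axis a_t = (r₁ + r₂)/2 = (7455 + 62670)/2 = 35062.5 km.
The half-period of the transfer ellipse is t = π√(a_t³/μ) = 32670 s.
The target's mean motion on its circular orbit is ω₂ = √(μ/r₂³) = 4.0242×10^-5 rad/s.
Angle swept by the target during transfer: ω₂·t = 1.3147 rad = 75.33°.
The communications satellite traverses 180° on the transfer ellipse, so the target must lead by 180° − 75.33° = 104.7°.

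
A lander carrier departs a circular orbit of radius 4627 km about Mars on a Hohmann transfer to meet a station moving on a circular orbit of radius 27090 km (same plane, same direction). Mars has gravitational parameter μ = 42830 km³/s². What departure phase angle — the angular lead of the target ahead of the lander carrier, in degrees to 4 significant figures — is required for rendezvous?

The Hohmann ellipse has a_t = (r₁ + r₂)/2 = 15858.5 km.
Transfer time t = π√(a_t³/μ) = 30320 s.
The target's mean motion on its circular orbit is ω₂ = √(μ/r₂³) = 4.642×10^-5 rad/s.
Angle swept by the target during transfer: ω₂·t = 1.407 rad = 80.62°.
The lander carrier traverses 180° on the transfer ellipse, so the target must lead by 180° − 80.62° = 99.38°.

φ = 99.38°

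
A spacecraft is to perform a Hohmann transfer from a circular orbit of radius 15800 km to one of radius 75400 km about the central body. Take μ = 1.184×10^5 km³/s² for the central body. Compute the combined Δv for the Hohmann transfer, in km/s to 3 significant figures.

Transfer-ellipse semi-major axis a_t = (r₁ + r₂)/2 = (15800 + 75400)/2 = 45600 km.
Circular speed at r₁: v₁ = √(μ/r₁) = √(1.184×10^5/15800) = 2.7375 km/s.
On the transfer ellipse at r₁, vis-viva gives v_p = √[μ(2/r₁ − 1/a_t)] = 3.5201 km/s.
First burn Δv₁ = |v_p − v₁| = 0.7826 km/s.
At r₂, v₂ = √(μ/r₂) = 1.2531 km/s.
Transfer-orbit speed at r₂: v_a = √[μ(2/r₂ − 1/a_t)] = 0.73763 km/s.
Second burn Δv₂ = |v₂ − v_a| = 0.5155 km/s.
Total Δv = Δv₁ + Δv₂ = 1.298 km/s.

Δv = 1.30 km/s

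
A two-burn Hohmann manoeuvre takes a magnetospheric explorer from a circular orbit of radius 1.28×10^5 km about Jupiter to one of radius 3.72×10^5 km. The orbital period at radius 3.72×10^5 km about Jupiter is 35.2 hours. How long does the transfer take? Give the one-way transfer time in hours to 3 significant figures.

t = 9.70 hours

From Kepler's third law T² = 4π²r³/μ at r = 3.72×10^5 km, T = 35.2 hours = 35.2 × 3600 s = 1.2672×10^5 s: μ = 4π²r³/T² = 1.26561×10^8 km³/s².
Transfer-ellipse semi-major axis a_t = (r₁ + r₂)/2 = (1.280×10^5 + 3.720×10^5)/2 = 2.500×10^5 km.
By Kepler's third law the transfer-orbit period is T = 2π√(a_t³/μ), so t = T/2 = 34910 s.
Converting: 34910 s ÷ 3600 s/hour = 9.70 hours.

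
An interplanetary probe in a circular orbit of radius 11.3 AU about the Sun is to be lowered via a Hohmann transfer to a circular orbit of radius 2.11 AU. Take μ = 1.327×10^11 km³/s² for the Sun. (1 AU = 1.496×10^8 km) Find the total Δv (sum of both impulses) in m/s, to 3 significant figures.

Δv = 10000 m/s

In km: r₁ = 11.3 × 1.496×10^8 = 1.69048×10^9 km; r₂ = 2.11 × 1.496×10^8 = 3.15656×10^8 km.
The Hohmann ellipse has a_t = (r₁ + r₂)/2 = 1.003068×10^9 km.
Circular speed at r₁: v₁ = √(μ/r₁) = √(1.327×10^11/1.69048×10^9) = 8.860 km/s.
Transfer-orbit speed at r₁ (vis-viva): v_a = √[μ(2/r₁ − 1/a_t)] = 4.970 km/s.
First burn Δv₁ = |v_a − v₁| = 3.890 km/s.
At r₂, v₂ = √(μ/r₂) = 20.504 km/s.
Transfer-orbit speed at r₂: v_p = √[μ(2/r₂ − 1/a_t)] = 26.618 km/s.
Second burn Δv₂ = |v₂ − v_p| = 6.114 km/s.
Δv = Δv₁ + Δv₂ = 3.890 + 6.114 = 10.00 km/s.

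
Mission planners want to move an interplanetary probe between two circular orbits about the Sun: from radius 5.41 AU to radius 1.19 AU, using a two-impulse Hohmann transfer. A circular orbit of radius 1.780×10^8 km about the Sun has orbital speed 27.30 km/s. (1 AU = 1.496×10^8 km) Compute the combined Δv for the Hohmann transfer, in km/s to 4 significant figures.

From the circular-orbit relation v² = μ/r at r = 1.780×10^8 km: μ = v²r = (27.30)² × 1.780×10^8 = 1.32662×10^11 km³/s².
In km: r₁ = 5.41 × 1.496×10^8 = 8.09336×10^8 km; r₂ = 1.19 × 1.496×10^8 = 1.78024×10^8 km.
Semi-major axis of the transfer orbit: a_t = (8.09336×10^8 + 1.78024×10^8)/2 = 4.9368×10^8 km.
At r₁ the circular-orbit speed is v₁ = √(μ/r₁) = 12.803 km/s.
Transfer-orbit speed at r₁ (v² = μ(2/r − 1/a)): v_a = √[μ(2/r₁ − 1/a_t)] = 7.6882 km/s.
First burn Δv₁ = |v_a − v₁| = 5.115 km/s.
At r₂, v₂ = √(μ/r₂) = 27.298 km/s.
Transfer-orbit speed at r₂: v_p = √[μ(2/r₂ − 1/a_t)] = 34.952 km/s.
Second burn Δv₂ = |v₂ − v_p| = 7.654 km/s.
Total Δv = Δv₁ + Δv₂ = 12.77 km/s.

Δv = 12.77 km/s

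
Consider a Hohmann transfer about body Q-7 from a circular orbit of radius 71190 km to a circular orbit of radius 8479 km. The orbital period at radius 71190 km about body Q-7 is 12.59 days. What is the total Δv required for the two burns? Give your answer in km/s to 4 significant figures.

Δv = 0.6228 km/s

From Kepler's third law T² = 4π²r³/μ at r = 71190 km, T = 12.59 days = 12.59 × 86400 s = 1.087776×10^6 s: μ = 4π²r³/T² = 12037.5 km³/s².
Semi-major axis of the transfer orbit: a_t = (71190 + 8479)/2 = 39834.5 km.
Circular speed at r₁: v₁ = √(μ/r₁) = √(12037.5/71190) = 0.4112 km/s.
On the transfer ellipse at r₁, vis-viva equation gives v_a = √[μ(2/r₁ − 1/a_t)] = 0.1897 km/s.
First burn Δv₁ = |v_a − v₁| = 0.2215 km/s.
Circular speed at r₂: v₂ = √(μ/r₂) = 1.191507 km/s.
Transfer-orbit speed at r₂: v_p = √[μ(2/r₂ − 1/a_t)] = 1.592855 km/s.
Second burn Δv₂ = |v₂ − v_p| = 0.4013 km/s.
Δv = Δv₁ + Δv₂ = 0.2215 + 0.4013 = 0.6228 km/s.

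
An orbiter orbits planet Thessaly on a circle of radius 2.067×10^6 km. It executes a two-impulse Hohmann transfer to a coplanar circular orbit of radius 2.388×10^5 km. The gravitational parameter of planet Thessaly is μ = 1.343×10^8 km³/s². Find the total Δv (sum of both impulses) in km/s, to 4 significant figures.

Δv = 12.43 km/s

Semi-major axis of the transfer orbit: a_t = (2.067×10^6 + 2.388×10^5)/2 = 1.1529×10^6 km.
At r₁ the circular-orbit speed is v₁ = √(μ/r₁) = 8.061 km/s.
On the transfer ellipse at r₁, vis-viva equation gives v_a = √[μ(2/r₁ − 1/a_t)] = 3.669 km/s.
First burn Δv₁ = |v_a − v₁| = 4.392 km/s.
Circular speed at r₂: v₂ = √(μ/r₂) = 23.715 km/s.
Transfer-orbit speed at r₂: v_p = √[μ(2/r₂ − 1/a_t)] = 31.754 km/s.
Second burn Δv₂ = |v₂ − v_p| = 8.039 km/s.
Δv = Δv₁ + Δv₂ = 4.392 + 8.039 = 12.43 km/s.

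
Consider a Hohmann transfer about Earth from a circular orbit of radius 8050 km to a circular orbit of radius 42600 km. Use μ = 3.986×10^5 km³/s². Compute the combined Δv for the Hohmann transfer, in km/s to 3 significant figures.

Transfer-ellipse semi-major axis a_t = (r₁ + r₂)/2 = (8050 + 42600)/2 = 25325 km.
Circular speed at r₁: v₁ = √(μ/r₁) = √(3.986×10^5/8050) = 7.0367 km/s.
Transfer-orbit speed at r₁ (vis-viva equation): v_p = √[μ(2/r₁ − 1/a_t)] = 9.1264 km/s.
First burn Δv₁ = |v_p − v₁| = 2.090 km/s.
Circular speed at r₂: v₂ = √(μ/r₂) = 3.059 km/s.
Transfer-orbit speed at r₂: v_a = √[μ(2/r₂ − 1/a_t)] = 1.725 km/s.
Second burn Δv₂ = |v₂ − v_a| = 1.334 km/s.
Δv = Δv₁ + Δv₂ = 2.090 + 1.334 = 3.424 km/s.

Δv = 3.42 km/s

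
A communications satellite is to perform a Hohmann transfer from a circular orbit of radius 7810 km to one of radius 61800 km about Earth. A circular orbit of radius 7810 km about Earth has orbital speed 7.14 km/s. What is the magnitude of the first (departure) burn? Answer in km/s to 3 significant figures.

Δv₁ = 2.37 km/s

From the circular-orbit relation v² = μ/r at r = 7810 km: μ = v²r = (7.14)² × 7810 = 3.98151×10^5 km³/s².
The Hohmann ellipse has a_t = (r₁ + r₂)/2 = 34805 km.
On the circular orbit at r = 7810 km, v_c = √(μ/r) = 7.140 km/s.
Vis-viva on the transfer ellipse at r = 7810 km gives v_t = √[μ(2/r − 1/a_t)] = 9.514 km/s.
Δv₁ = |v_t − v_c| = |9.514 − 7.140| = 2.374 km/s.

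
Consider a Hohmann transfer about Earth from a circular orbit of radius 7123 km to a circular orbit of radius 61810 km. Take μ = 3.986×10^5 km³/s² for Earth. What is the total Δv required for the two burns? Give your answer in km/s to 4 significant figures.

Transfer-ellipse semi-major axis a_t = (r₁ + r₂)/2 = (7123 + 61810)/2 = 34466.5 km.
At r₁ the circular-orbit speed is v₁ = √(μ/r₁) = 7.4806 km/s.
Transfer-orbit speed at r₁ (vis-viva equation): v_p = √[μ(2/r₁ − 1/a_t)] = 10.018 km/s.
First burn Δv₁ = |v_p − v₁| = 2.537 km/s.
At r₂, v₂ = √(μ/r₂) = 2.539 km/s.
Transfer-orbit speed at r₂: v_a = √[μ(2/r₂ − 1/a_t)] = 1.154 km/s.
Second burn Δv₂ = |v₂ − v_a| = 1.385 km/s.
Total Δv = Δv₁ + Δv₂ = 3.922 km/s.

Δv = 3.922 km/s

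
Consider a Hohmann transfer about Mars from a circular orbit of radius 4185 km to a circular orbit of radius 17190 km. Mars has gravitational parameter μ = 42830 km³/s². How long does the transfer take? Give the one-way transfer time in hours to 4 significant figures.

t = 4.659 hours

The Hohmann ellipse has a_t = (r₁ + r₂)/2 = 10687.5 km.
By Kepler's third law the transfer-orbit period is T = 2π√(a_t³/μ), so t = T/2 = 16772 s.
Converting: 16772 s ÷ 3600 s/hour = 4.659 hours.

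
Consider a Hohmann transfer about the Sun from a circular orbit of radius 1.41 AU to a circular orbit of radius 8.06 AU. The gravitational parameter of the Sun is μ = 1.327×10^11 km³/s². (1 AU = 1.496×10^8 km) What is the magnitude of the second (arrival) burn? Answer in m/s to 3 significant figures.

Δv₂ = 4770 m/s

In km: r₁ = 1.41 × 1.496×10^8 = 2.10936×10^8 km; r₂ = 8.06 × 1.496×10^8 = 1.205776×10^9 km.
Transfer-ellipse semi-major axis a_t = (r₁ + r₂)/2 = (2.10936×10^8 + 1.205776×10^9)/2 = 7.08356×10^8 km.
On the circular orbit at r = 1.205776×10^9 km, v_c = √(μ/r) = 10.491 km/s.
Transfer-orbit speed at the same r (vis-viva, a = a_t): v_t = √[μ(2/r − 1/a_t)] = 5.7247 km/s.
Δv₂ = |v_t − v_c| = |5.7247 − 10.491| = 4.766 km/s.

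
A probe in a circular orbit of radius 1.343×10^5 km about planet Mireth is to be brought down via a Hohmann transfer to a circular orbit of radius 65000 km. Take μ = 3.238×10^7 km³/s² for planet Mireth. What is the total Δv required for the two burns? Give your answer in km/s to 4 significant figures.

Δv = 6.578 km/s

Transfer-ellipse semi-major axis a_t = (r₁ + r₂)/2 = (1.343×10^5 + 65000)/2 = 99650 km.
At r₁ the circular-orbit speed is v₁ = √(μ/r₁) = 15.5275 km/s.
Transfer-orbit speed at r₁ (vis-viva equation): v_a = √[μ(2/r₁ − 1/a_t)] = 12.5406 km/s.
First burn Δv₁ = |v_a − v₁| = 2.987 km/s.
Circular speed at r₂: v₂ = √(μ/r₂) = 22.3194 km/s.
Transfer-orbit speed at r₂: v_p = √[μ(2/r₂ − 1/a_t)] = 25.9108 km/s.
Second burn Δv₂ = |v₂ − v_p| = 3.591 km/s.
Total Δv = Δv₁ + Δv₂ = 6.578 km/s.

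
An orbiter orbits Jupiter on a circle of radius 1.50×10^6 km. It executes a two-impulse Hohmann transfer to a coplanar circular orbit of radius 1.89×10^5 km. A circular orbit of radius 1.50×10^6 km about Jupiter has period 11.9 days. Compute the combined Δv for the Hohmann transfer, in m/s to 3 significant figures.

From Kepler's third law T² = 4π²r³/μ at r = 1.50×10^6 km, T = 11.9 days = 11.9 × 86400 s = 1.02816×10^6 s: μ = 4π²r³/T² = 1.26041×10^8 km³/s².
Semi-major axis of the transfer orbit: a_t = (1.500×10^6 + 1.890×10^5)/2 = 8.445×10^5 km.
At r₁ the circular-orbit speed is v₁ = √(μ/r₁) = 9.167 km/s.
Transfer-orbit speed at r₁ (vis-viva): v_a = √[μ(2/r₁ − 1/a_t)] = 4.337 km/s.
First burn Δv₁ = |v_a − v₁| = 4.830 km/s.
Circular speed at r₂: v₂ = √(μ/r₂) = 25.824 km/s.
Transfer-orbit speed at r₂: v_p = √[μ(2/r₂ − 1/a_t)] = 34.417 km/s.
Second burn Δv₂ = |v₂ − v_p| = 8.593 km/s.
Total Δv = Δv₁ + Δv₂ = 13.42 km/s.

Δv = 13400 m/s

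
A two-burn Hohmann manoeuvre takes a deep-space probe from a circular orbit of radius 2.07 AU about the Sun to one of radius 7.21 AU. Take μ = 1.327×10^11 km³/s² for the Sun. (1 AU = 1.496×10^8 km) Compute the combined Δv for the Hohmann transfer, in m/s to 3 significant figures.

In km: r₁ = 2.07 × 1.496×10^8 = 3.09672×10^8 km; r₂ = 7.21 × 1.496×10^8 = 1.078616×10^9 km.
Transfer-ellipse semi-major axis a_t = (r₁ + r₂)/2 = (3.09672×10^8 + 1.078616×10^9)/2 = 6.94144×10^8 km.
Circular speed at r₁: v₁ = √(μ/r₁) = √(1.327×10^11/3.09672×10^8) = 20.7007 km/s.
Transfer-orbit speed at r₁ (vis-viva): v_p = √[μ(2/r₁ − 1/a_t)] = 25.8044 km/s.
First burn Δv₁ = |v_p − v₁| = 5.104 km/s.
At r₂, v₂ = √(μ/r₂) = 11.0918 km/s.
Transfer-orbit speed at r₂: v_a = √[μ(2/r₂ − 1/a_t)] = 7.40846 km/s.
Second burn Δv₂ = |v₂ − v_a| = 3.683 km/s.
Total Δv = Δv₁ + Δv₂ = 8.787 km/s.

Δv = 8790 m/s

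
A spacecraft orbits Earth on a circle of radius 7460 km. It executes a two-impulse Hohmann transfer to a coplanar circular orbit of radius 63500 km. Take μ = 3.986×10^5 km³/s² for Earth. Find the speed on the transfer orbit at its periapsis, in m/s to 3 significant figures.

Semi-major axis of the transfer orbit: a_t = (7460 + 63500)/2 = 35480 km.
At periapsis, r = 7460 km.
Applying v² = μ(2/r − 1/a_t): v = 9.779 km/s.

v = 9780 m/s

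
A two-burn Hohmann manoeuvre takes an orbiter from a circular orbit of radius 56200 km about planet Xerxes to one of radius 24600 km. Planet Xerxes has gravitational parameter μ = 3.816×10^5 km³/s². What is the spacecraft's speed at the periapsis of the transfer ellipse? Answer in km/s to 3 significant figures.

v = 4.65 km/s

The Hohmann ellipse has a_t = (r₁ + r₂)/2 = 40400 km.
At periapsis, r = 24600 km.
Vis-viva: v = √[μ(2/r − 1/a_t)] = √[3.816×10^5 × (2/24600 − 1/40400)] = 4.645 km/s.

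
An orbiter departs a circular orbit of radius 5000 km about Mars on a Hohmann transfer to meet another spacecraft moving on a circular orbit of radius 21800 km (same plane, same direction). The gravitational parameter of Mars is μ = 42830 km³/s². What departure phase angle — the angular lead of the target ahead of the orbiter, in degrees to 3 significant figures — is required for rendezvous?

φ = 93.3°

Semi-major axis of the transfer orbit: a_t = (5000 + 21800)/2 = 13400 km.
The half-period of the transfer ellipse is t = π√(a_t³/μ) = 23546.9 s.
Target angular speed ω₂ = √(μ/r₂³) = 6.42968×10^-5 rad/s.
Angle swept by the target during transfer: ω₂·t = 1.51399 rad = 86.745°.
Arrival is 180° from departure on the ellipse, so φ = 180° − 86.745° = 93.3°.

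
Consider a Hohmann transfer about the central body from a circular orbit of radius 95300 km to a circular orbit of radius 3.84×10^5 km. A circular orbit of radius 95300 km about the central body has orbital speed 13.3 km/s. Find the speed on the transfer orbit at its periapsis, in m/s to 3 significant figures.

From the circular-orbit relation v² = μ/r at r = 95300 km: μ = v²r = (13.3)² × 95300 = 1.68576×10^7 km³/s².
Transfer-ellipse semi-major axis a_t = (r₁ + r₂)/2 = (95300 + 3.840×10^5)/2 = 2.3965×10^5 km.
The periapsis of the transfer ellipse is at r = 95300 km.
Applying v² = μ(2/r − 1/a_t): v = 16.84 km/s.

v = 16800 m/s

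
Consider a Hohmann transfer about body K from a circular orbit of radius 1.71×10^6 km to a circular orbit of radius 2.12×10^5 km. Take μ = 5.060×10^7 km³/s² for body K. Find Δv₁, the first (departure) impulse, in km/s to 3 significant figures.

Semi-major axis of the transfer orbit: a_t = (1.710×10^6 + 2.120×10^5)/2 = 9.610×10^5 km.
On the circular orbit at r = 1.710×10^6 km, v_c = √(μ/r) = 5.440 km/s.
Transfer-orbit speed at the same r (vis-viva, a = a_t): v_t = √[μ(2/r − 1/a_t)] = 2.555 km/s.
Δv₁ = |v_t − v_c| = |2.555 − 5.440| = 2.885 km/s.

Δv₁ = 2.88 km/s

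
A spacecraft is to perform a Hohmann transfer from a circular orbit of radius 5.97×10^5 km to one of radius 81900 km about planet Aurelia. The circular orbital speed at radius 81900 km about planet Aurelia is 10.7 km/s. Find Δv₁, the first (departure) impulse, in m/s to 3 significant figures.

Δv₁ = 2020 m/s

From the circular-orbit relation v² = μ/r at r = 81900 km: μ = v²r = (10.7)² × 81900 = 9.37673×10^6 km³/s².
Transfer-ellipse semi-major axis a_t = (r₁ + r₂)/2 = (5.970×10^5 + 81900)/2 = 3.3945×10^5 km.
Circular speed at r = 5.970×10^5 km: v_c = √(μ/r) = 3.963 km/s.
Vis-viva on the transfer ellipse at r = 5.970×10^5 km gives v_t = √[μ(2/r − 1/a_t)] = 1.947 km/s.
Δv₁ = |v_t − v_c| = |1.947 − 3.963| = 2.016 km/s.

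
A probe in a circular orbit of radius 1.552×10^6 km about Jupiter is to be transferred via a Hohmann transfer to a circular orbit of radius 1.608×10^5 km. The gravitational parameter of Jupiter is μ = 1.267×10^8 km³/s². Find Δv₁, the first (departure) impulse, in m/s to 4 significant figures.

Semi-major axis of the transfer orbit: a_t = (1.552×10^6 + 1.608×10^5)/2 = 8.564×10^5 km.
On the circular orbit at r = 1.552×10^6 km, v_c = √(μ/r) = 9.035 km/s.
Transfer-orbit speed at the same r (vis-viva, a = a_t): v_t = √[μ(2/r − 1/a_t)] = 3.915 km/s.
Δv₁ = |v_t − v_c| = |3.915 − 9.035| = 5.120 km/s.

Δv₁ = 5120 m/s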